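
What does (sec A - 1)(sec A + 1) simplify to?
(sec A - 1)(sec A + 1) = tan²A (using Diff. of squares)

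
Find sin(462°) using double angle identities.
sin(462°) = 2 sin 231° cos 231° = 0.9781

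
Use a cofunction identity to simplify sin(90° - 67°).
sin(90° - 67°) = cos(67°)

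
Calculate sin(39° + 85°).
sin(39° + 85°) = sin 39° cos 85° + cos 39° sin 85° = 0.829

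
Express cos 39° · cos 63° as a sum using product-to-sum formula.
cos 39° cos 63° = (1/2)[cos(39°-63°) + cos(39°+63°)]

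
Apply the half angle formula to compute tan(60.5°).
tan(60.5°) = sin 121° / (1 + cos 121°) = 1.767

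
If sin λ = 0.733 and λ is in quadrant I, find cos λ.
cos λ = 0.6802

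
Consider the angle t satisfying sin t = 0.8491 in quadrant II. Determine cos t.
cos t = ±√(1 - sin²t) = -0.5282 (negative in QII)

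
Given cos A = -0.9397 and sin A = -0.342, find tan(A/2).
tan(A/2) = sin A / (1 + cos A) = -5.672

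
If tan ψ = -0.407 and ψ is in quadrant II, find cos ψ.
cos ψ = -0.9262 (using tan²ψ + 1 = sec²ψ)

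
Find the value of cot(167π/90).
cot(167π/90) = -2.05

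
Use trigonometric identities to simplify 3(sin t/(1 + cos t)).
3(sin t/(1 + cos t)) = 3(tan(t/2)) (using Half angle)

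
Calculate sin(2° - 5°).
sin(2° - 5°) = sin 2° cos 5° - cos 2° sin 5° = -0.05234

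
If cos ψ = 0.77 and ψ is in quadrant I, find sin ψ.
sin ψ = 0.638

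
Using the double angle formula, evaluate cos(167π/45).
cos(167π/45) = cos²167π/90 - sin²167π/90 = 0.6157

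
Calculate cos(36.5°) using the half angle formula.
cos(36.5°) = √((1 + cos 73°)/2) = 0.8039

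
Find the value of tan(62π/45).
tan(62π/45) = 2.475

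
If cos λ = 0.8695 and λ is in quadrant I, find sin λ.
sin λ = 0.4939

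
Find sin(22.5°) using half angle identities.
sin(22.5°) = √((1 - cos 45°)/2) = √(2-√2)/2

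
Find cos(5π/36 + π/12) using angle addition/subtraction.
cos(5π/36 + π/12) = cos 5π/36 cos π/12 - sin 5π/36 sin π/12 = 0.766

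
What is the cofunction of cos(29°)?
cos(29°) = sin(90° - 29°) = sin(61°)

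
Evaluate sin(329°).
sin(329°) = -0.515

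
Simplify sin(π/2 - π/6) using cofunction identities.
sin(π/2 - π/6) = cos(π/6)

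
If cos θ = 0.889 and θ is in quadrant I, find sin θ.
sin θ = 0.4579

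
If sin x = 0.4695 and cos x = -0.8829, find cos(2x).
cos(2x) = cos²x - sin²x = 0.5591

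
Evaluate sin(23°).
sin(23°) = 0.3907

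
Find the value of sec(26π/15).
sec(26π/15) = 1.494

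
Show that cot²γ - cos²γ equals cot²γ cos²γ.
LHS = cos²γ/sin²γ - cos²γ = cos²γ(1/sin²γ - 1) = cos²γ · (1 - sin²γ)/sin²γ = cos²γ · cos²γ/sin²γ = cos²γ · cot²γ = RHS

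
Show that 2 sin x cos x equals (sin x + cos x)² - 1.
RHS = sin²x + 2 sin x cos x + cos²x - 1 = (sin²x + cos²x) + 2 sin x cos x - 1 = 1 + 2 sin x cos x - 1 = 2 sin x cos x = LHS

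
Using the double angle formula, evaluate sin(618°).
sin(618°) = 2 sin 309° cos 309° = -0.9781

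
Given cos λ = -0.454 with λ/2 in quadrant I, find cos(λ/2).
cos(λ/2) = ±√((1 + cos λ)/2); positive since λ/2 ∈ QI, so cos(λ/2) = 0.5225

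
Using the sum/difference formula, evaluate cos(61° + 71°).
cos(61° + 71°) = cos 61° cos 71° - sin 61° sin 71° = -0.6691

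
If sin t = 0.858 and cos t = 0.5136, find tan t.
tan t = sin t / cos t = 1.671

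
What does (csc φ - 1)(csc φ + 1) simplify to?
(csc φ - 1)(csc φ + 1) = cot²φ (using Diff. of squares)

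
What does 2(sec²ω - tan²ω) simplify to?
2(sec²ω - tan²ω) = 2 (using Pythagorean identity)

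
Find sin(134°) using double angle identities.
sin(134°) = 2 sin 67° cos 67° = 0.7193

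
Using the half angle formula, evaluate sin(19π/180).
sin(19π/180) = √((1 - cos 19π/90)/2) = 0.3256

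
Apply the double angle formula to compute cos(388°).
cos(388°) = cos²194° - sin²194° = 0.8829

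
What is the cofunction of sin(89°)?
sin(89°) = cos(90° - 89°) = cos(1°)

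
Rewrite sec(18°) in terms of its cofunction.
sec(18°) = csc(90° - 18°) = csc(72°)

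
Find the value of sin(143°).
sin(143°) = 0.6018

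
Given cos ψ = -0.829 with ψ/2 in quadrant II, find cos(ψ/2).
cos(ψ/2) = ±√((1 + cos ψ)/2); negative since ψ/2 ∈ QII, so cos(ψ/2) = -0.2924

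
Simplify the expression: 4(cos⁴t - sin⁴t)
4(cos⁴t - sin⁴t) = 4(cos(2t)) (using Factoring + double angle)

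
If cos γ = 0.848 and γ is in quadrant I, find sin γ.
sin γ = 0.53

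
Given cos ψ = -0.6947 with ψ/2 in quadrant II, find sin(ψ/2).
sin(ψ/2) = ±√((1 - cos ψ)/2); positive since ψ/2 ∈ QII, so sin(ψ/2) = 0.9205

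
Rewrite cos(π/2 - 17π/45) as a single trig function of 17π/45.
cos(π/2 - 17π/45) = sin(17π/45)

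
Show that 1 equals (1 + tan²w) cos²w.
RHS = sec²w · cos²w = (1/cos²w) · cos²w = 1 = LHS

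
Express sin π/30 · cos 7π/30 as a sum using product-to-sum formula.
sin π/30 cos 7π/30 = (1/2)[sin(π/30+7π/30) + sin(π/30-7π/30)]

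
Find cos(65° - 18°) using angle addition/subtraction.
cos(65° - 18°) = cos 65° cos 18° + sin 65° sin 18° = 0.682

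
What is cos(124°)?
cos(124°) = -0.5592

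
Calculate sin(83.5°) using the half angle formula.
sin(83.5°) = √((1 - cos 167°)/2) = 0.9936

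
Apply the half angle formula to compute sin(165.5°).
sin(165.5°) = √((1 - cos 331°)/2) = 0.2504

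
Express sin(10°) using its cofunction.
sin(10°) = cos(90° - 10°) = cos(80°)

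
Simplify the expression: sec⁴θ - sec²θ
sec⁴θ - sec²θ = tan⁴θ + tan²θ (using Pythagorean)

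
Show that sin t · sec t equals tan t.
LHS = sin t · (1/cos t) = sin t/cos t = tan t = RHS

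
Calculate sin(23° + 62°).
sin(23° + 62°) = sin 23° cos 62° + cos 23° sin 62° = 0.9962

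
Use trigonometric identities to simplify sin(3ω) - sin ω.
sin(3ω) - sin ω = 2 cos(2ω) sin ω (using Sum-to-product)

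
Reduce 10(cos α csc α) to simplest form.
10(cos α csc α) = 10(cot α) (using Reciprocal + quotient)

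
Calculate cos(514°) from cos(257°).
cos(514°) = cos²257° - sin²257° = -0.8988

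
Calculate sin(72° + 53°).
sin(72° + 53°) = sin 72° cos 53° + cos 72° sin 53° = 0.8192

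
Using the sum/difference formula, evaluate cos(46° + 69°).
cos(46° + 69°) = cos 46° cos 69° - sin 46° sin 69° = -0.4226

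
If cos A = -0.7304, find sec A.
sec A = 1/cos A = -1.369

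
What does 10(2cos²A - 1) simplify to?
10(2cos²A - 1) = 10(cos(2A)) (using Double angle)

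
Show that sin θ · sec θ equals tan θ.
LHS = sin θ · (1/cos θ) = sin θ/cos θ = tan θ = RHS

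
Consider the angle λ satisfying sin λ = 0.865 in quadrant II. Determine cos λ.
cos λ = ±√(1 - sin²λ) = -0.5018 (negative in QII)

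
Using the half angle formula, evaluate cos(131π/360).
cos(131π/360) = √((1 + cos 131π/180)/2) = 0.4147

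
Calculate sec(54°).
sec(54°) = 1.701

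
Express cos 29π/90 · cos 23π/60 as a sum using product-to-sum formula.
cos 29π/90 cos 23π/60 = (1/2)[cos(29π/90-23π/60) + cos(29π/90+23π/60)]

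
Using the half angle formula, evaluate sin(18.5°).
sin(18.5°) = √((1 - cos 37°)/2) = 0.3173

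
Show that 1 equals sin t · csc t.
RHS = sin t · (1/sin t) = 1 = LHS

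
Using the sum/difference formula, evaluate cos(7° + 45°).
cos(7° + 45°) = cos 7° cos 45° - sin 7° sin 45° = 0.6157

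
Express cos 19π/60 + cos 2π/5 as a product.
cos 19π/60 + cos 2π/5 = 2 cos(43π/120) cos(-π/24)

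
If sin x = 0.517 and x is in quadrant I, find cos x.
cos x = 0.856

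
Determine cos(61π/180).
cos(61π/180) = 0.4848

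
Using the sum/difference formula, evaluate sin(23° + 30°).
sin(23° + 30°) = sin 23° cos 30° + cos 23° sin 30° = 0.7986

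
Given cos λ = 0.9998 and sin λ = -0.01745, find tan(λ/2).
tan(λ/2) = sin λ / (1 + cos λ) = -0.008726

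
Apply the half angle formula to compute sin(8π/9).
sin(8π/9) = √((1 - cos 16π/9)/2) = 0.342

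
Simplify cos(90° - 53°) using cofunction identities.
cos(90° - 53°) = sin(53°)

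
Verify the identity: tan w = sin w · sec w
RHS = sin w · (1/cos w) = sin w/cos w = tan w = LHS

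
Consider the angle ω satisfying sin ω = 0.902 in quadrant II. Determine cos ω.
cos ω = ±√(1 - sin²ω) = -0.4317 (negative in QII)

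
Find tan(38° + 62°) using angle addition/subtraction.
tan(38° + 62°) = (tan 38° + tan 62°)/(1 - tan 38° tan 62°) = -5.671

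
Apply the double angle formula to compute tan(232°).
tan(232°) = 2 tan 116° / (1 - tan²116°) = 1.28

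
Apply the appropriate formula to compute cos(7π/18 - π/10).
cos(7π/18 - π/10) = cos 7π/18 cos π/10 + sin 7π/18 sin π/10 = 0.6157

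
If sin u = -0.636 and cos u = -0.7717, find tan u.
tan u = sin u / cos u = 0.8242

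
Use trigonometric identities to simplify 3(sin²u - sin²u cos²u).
3(sin²u - sin²u cos²u) = 3(sin⁴u) (using Factoring)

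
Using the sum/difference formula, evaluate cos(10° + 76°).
cos(10° + 76°) = cos 10° cos 76° - sin 10° sin 76° = 0.06976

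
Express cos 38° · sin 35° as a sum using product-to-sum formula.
cos 38° sin 35° = (1/2)[sin(38°+35°) - sin(38°-35°)]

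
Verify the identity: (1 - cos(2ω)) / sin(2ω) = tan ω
LHS = 2sin²ω / (2 sin ω cos ω) = sin ω/cos ω = tan ω = RHS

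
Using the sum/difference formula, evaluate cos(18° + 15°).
cos(18° + 15°) = cos 18° cos 15° - sin 18° sin 15° = 0.8387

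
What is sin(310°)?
sin(310°) = -0.766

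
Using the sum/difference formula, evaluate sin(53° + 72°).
sin(53° + 72°) = sin 53° cos 72° + cos 53° sin 72° = 0.8192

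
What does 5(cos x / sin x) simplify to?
5(cos x / sin x) = 5(cot x) (using Quotient identity)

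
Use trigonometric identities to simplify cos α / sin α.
cos α / sin α = cot α (using Quotient identity)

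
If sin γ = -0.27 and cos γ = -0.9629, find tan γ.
tan γ = sin γ / cos γ = 0.2804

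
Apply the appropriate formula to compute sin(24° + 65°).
sin(24° + 65°) = sin 24° cos 65° + cos 24° sin 65° = 0.9998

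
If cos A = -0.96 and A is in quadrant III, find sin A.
sin A = -0.28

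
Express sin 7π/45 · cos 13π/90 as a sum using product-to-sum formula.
sin 7π/45 cos 13π/90 = (1/2)[sin(7π/45+13π/90) + sin(7π/45-13π/90)]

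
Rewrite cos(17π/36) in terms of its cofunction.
cos(17π/36) = sin(π/2 - 17π/36) = sin(π/36)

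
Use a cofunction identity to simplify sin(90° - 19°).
sin(90° - 19°) = cos(19°)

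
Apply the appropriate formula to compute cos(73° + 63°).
cos(73° + 63°) = cos 73° cos 63° - sin 73° sin 63° = -0.7193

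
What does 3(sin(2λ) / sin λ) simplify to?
3(sin(2λ) / sin λ) = 3(2 cos λ) (using Double angle)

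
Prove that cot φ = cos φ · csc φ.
RHS = cos φ · (1/sin φ) = cos φ/sin φ = cot φ = LHS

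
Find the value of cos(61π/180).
cos(61π/180) = 0.4848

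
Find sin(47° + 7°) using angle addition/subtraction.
sin(47° + 7°) = sin 47° cos 7° + cos 47° sin 7° = 0.809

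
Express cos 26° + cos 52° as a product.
cos 26° + cos 52° = 2 cos(39°) cos(-13°)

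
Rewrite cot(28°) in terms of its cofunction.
cot(28°) = tan(90° - 28°) = tan(62°)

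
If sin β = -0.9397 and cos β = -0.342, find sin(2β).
sin(2β) = 2 sin β cos β = 0.6428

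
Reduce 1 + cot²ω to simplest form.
1 + cot²ω = csc²ω (using Pythagorean identity)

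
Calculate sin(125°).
sin(125°) = 0.8192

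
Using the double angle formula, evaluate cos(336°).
cos(336°) = cos²168° - sin²168° = 0.9135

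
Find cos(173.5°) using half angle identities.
cos(173.5°) = -√((1 + cos 347°)/2) = -0.9936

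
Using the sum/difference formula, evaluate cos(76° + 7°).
cos(76° + 7°) = cos 76° cos 7° - sin 76° sin 7° = 0.1219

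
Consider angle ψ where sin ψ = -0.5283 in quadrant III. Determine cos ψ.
cos ψ = ±√(1 - sin²ψ) = -0.8491 (negative in QIII)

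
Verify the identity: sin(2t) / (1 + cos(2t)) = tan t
LHS = 2 sin t cos t / (2cos²t) = sin t/cos t = tan t = RHS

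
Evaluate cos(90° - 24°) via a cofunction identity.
cos(90° - 24°) = sin(24°) = 0.4067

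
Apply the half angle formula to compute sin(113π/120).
sin(113π/120) = √((1 - cos 113π/60)/2) = 0.1822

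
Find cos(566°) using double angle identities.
cos(566°) = cos²283° - sin²283° = -0.8988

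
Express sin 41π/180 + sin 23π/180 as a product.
sin 41π/180 + sin 23π/180 = 2 sin(8π/45) cos(π/20)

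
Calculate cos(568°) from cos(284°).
cos(568°) = cos²284° - sin²284° = -0.8829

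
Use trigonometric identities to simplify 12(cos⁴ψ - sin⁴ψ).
12(cos⁴ψ - sin⁴ψ) = 12(cos(2ψ)) (using Factoring + double angle)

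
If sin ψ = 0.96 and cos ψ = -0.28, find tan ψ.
tan ψ = sin ψ / cos ψ = -3.429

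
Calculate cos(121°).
cos(121°) = -0.515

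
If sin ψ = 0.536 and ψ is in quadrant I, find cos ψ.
cos ψ = 0.8442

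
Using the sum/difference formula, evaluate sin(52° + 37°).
sin(52° + 37°) = sin 52° cos 37° + cos 52° sin 37° = 0.9998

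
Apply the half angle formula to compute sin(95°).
sin(95°) = √((1 - cos 190°)/2) = 0.9962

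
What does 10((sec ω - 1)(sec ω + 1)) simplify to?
10((sec ω - 1)(sec ω + 1)) = 10(tan²ω) (using Diff. of squares)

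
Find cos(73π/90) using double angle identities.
cos(73π/90) = cos²73π/180 - sin²73π/180 = -0.829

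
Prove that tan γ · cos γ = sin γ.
LHS = (sin γ/cos γ) · cos γ = sin γ = RHS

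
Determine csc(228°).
csc(228°) = -1.346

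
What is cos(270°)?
cos(270°) = 0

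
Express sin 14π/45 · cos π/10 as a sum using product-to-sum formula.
sin 14π/45 cos π/10 = (1/2)[sin(14π/45+π/10) + sin(14π/45-π/10)]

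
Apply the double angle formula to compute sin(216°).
sin(216°) = 2 sin 108° cos 108° = -0.5878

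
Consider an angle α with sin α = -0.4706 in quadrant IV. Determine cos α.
cos α = √(1 - sin²α) = 0.8823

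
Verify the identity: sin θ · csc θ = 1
LHS = sin θ · (1/sin θ) = 1 = RHS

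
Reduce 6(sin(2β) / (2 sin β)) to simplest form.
6(sin(2β) / (2 sin β)) = 6(cos β) (using Double angle)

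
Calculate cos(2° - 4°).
cos(2° - 4°) = cos 2° cos 4° + sin 2° sin 4° = 0.9994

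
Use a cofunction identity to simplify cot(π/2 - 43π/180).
cot(π/2 - 43π/180) = tan(43π/180)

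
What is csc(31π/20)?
csc(31π/20) = -1.012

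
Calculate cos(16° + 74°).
cos(16° + 74°) = cos 16° cos 74° - sin 16° sin 74° = 0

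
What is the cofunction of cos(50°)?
cos(50°) = sin(90° - 50°) = sin(40°)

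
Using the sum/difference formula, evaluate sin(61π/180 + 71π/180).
sin(61π/180 + 71π/180) = sin 61π/180 cos 71π/180 + cos 61π/180 sin 71π/180 = 0.7431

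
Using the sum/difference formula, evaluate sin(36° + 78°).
sin(36° + 78°) = sin 36° cos 78° + cos 36° sin 78° = 0.9135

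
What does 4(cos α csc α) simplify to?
4(cos α csc α) = 4(cot α) (using Reciprocal + quotient)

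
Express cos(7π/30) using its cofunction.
cos(7π/30) = sin(π/2 - 7π/30) = sin(4π/15)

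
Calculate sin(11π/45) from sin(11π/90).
sin(11π/45) = 2 sin 11π/90 cos 11π/90 = 0.6947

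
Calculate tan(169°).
tan(169°) = -0.1944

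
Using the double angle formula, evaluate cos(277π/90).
cos(277π/90) = 1 - 2sin²277π/180 = -0.9703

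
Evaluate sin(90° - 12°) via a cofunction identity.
sin(90° - 12°) = cos(12°) = 0.9781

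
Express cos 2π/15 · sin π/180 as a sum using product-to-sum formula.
cos 2π/15 sin π/180 = (1/2)[sin(2π/15+π/180) - sin(2π/15-π/180)]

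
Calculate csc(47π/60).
csc(47π/60) = 1.589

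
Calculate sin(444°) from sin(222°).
sin(444°) = 2 sin 222° cos 222° = 0.9945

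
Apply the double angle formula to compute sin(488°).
sin(488°) = 2 sin 244° cos 244° = 0.788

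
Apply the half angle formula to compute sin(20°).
sin(20°) = √((1 - cos 40°)/2) = 0.342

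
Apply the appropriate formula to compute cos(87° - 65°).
cos(87° - 65°) = cos 87° cos 65° + sin 87° sin 65° = 0.9272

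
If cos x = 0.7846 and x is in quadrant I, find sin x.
sin x = 0.62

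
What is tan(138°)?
tan(138°) = -0.9004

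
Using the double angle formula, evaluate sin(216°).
sin(216°) = 2 sin 108° cos 108° = -0.5878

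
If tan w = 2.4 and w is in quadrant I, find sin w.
sin w = 0.9231 (using tan²w + 1 = sec²w)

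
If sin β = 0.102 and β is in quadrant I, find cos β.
cos β = 0.9948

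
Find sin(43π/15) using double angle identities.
sin(43π/15) = 2 sin 43π/30 cos 43π/30 = 0.4067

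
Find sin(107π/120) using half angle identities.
sin(107π/120) = √((1 - cos 107π/60)/2) = 0.3338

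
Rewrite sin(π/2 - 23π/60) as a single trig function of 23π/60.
sin(π/2 - 23π/60) = cos(23π/60)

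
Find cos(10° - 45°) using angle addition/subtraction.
cos(10° - 45°) = cos 10° cos 45° + sin 10° sin 45° = 0.8192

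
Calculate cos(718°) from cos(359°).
cos(718°) = cos²359° - sin²359° = 0.9994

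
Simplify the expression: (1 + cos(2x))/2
(1 + cos(2x))/2 = cos²x (using Power reduction)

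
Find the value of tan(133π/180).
tan(133π/180) = -1.072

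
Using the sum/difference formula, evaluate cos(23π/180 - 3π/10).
cos(23π/180 - 3π/10) = cos 23π/180 cos 3π/10 + sin 23π/180 sin 3π/10 = 0.8572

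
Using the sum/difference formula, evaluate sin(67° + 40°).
sin(67° + 40°) = sin 67° cos 40° + cos 67° sin 40° = 0.9563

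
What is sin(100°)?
sin(100°) = 0.9848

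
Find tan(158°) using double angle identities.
tan(158°) = 2 tan 79° / (1 - tan²79°) = -0.404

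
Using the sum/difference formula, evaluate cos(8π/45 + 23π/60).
cos(8π/45 + 23π/60) = cos 8π/45 cos 23π/60 - sin 8π/45 sin 23π/60 = -0.1908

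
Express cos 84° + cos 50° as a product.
cos 84° + cos 50° = 2 cos(67°) cos(17°)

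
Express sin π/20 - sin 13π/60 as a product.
sin π/20 - sin 13π/60 = 2 cos(2π/15) sin(-π/12)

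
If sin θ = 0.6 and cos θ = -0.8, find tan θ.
tan θ = sin θ / cos θ = -0.75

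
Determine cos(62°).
cos(62°) = 0.4695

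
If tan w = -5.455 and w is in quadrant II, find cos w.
cos w = -0.1803 (using tan²w + 1 = sec²w)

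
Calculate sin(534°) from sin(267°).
sin(534°) = 2 sin 267° cos 267° = 0.1045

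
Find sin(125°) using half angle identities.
sin(125°) = √((1 - cos 250°)/2) = 0.8192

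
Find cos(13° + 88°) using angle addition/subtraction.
cos(13° + 88°) = cos 13° cos 88° - sin 13° sin 88° = -0.1908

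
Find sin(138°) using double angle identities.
sin(138°) = 2 sin 69° cos 69° = 0.6691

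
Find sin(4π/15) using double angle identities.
sin(4π/15) = 2 sin 2π/15 cos 2π/15 = 0.7431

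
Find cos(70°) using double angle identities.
cos(70°) = cos²35° - sin²35° = 0.342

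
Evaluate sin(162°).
sin(162°) = 0.309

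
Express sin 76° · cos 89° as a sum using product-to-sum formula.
sin 76° cos 89° = (1/2)[sin(76°+89°) + sin(76°-89°)]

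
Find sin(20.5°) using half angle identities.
sin(20.5°) = √((1 - cos 41°)/2) = 0.3502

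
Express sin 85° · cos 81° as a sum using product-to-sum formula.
sin 85° cos 81° = (1/2)[sin(85°+81°) + sin(85°-81°)]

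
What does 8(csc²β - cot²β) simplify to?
8(csc²β - cot²β) = 8 (using Pythagorean identity)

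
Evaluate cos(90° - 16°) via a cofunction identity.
cos(90° - 16°) = sin(16°) = 0.2756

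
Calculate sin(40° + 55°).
sin(40° + 55°) = sin 40° cos 55° + cos 40° sin 55° = 0.9962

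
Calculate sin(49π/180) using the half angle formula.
sin(49π/180) = √((1 - cos 49π/90)/2) = 0.7547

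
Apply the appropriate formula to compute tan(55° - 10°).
tan(55° - 10°) = (tan 55° - tan 10°)/(1 + tan 55° tan 10°) = 1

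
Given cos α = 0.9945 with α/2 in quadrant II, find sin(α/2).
sin(α/2) = ±√((1 - cos α)/2); positive since α/2 ∈ QII, so sin(α/2) = 0.05244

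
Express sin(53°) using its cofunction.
sin(53°) = cos(90° - 53°) = cos(37°)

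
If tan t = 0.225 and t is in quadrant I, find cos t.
cos t = 0.9756 (using tan²t + 1 = sec²t)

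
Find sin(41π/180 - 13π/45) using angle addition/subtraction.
sin(41π/180 - 13π/45) = sin 41π/180 cos 13π/45 - cos 41π/180 sin 13π/45 = -0.1908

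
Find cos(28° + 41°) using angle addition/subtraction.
cos(28° + 41°) = cos 28° cos 41° - sin 28° sin 41° = 0.3584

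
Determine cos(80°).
cos(80°) = 0.1736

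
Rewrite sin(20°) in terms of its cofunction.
sin(20°) = cos(90° - 20°) = cos(70°)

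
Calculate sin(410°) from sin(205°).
sin(410°) = 2 sin 205° cos 205° = 0.766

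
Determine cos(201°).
cos(201°) = -0.9336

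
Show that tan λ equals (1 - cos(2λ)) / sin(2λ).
RHS = 2sin²λ / (2 sin λ cos λ) = sin λ/cos λ = tan λ = LHS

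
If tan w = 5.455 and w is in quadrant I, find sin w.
sin w = 0.9836 (using tan²w + 1 = sec²w)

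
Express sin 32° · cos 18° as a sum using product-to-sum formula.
sin 32° cos 18° = (1/2)[sin(32°+18°) + sin(32°-18°)]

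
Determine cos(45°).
cos(45°) = √2/2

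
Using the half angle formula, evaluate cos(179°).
cos(179°) = -√((1 + cos 358°)/2) = -0.9998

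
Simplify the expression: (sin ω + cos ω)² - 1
(sin ω + cos ω)² - 1 = sin(2ω) (using Pythagorean + double angle)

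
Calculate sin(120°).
sin(120°) = √3/2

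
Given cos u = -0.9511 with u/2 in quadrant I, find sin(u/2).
sin(u/2) = ±√((1 - cos u)/2); positive since u/2 ∈ QI, so sin(u/2) = 0.9877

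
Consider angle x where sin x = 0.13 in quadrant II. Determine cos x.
cos x = ±√(1 - sin²x) = -0.9915 (negative in QII)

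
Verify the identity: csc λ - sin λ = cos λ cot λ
LHS = 1/sin λ - sin λ = (1 - sin²λ)/sin λ = cos²λ/sin λ = cos λ · (cos λ/sin λ) = cos λ cot λ = RHS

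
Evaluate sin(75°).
sin(75°) = (√6+√2)/4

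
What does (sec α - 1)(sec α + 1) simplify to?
(sec α - 1)(sec α + 1) = tan²α (using Diff. of squares)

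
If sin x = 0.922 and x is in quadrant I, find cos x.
cos x = 0.3872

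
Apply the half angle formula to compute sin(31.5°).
sin(31.5°) = √((1 - cos 63°)/2) = 0.5225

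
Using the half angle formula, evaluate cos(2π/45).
cos(2π/45) = √((1 + cos 4π/45)/2) = 0.9903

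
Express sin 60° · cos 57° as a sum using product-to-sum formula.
sin 60° cos 57° = (1/2)[sin(60°+57°) + sin(60°-57°)]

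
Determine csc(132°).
csc(132°) = 1.346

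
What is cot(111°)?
cot(111°) = -0.3839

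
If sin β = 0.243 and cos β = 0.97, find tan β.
tan β = sin β / cos β = 0.2505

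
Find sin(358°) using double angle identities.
sin(358°) = 2 sin 179° cos 179° = -0.0349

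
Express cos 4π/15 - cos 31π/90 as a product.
cos 4π/15 - cos 31π/90 = -2 sin(11π/36) sin(-7π/180)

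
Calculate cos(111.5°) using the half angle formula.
cos(111.5°) = -√((1 + cos 223°)/2) = -0.3665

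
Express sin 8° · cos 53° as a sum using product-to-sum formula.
sin 8° cos 53° = (1/2)[sin(8°+53°) + sin(8°-53°)]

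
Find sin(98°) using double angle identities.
sin(98°) = 2 sin 49° cos 49° = 0.9903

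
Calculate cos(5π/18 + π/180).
cos(5π/18 + π/180) = cos 5π/18 cos π/180 - sin 5π/18 sin π/180 = 0.6293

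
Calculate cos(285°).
cos(285°) = (√6-√2)/4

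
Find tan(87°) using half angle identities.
tan(87°) = sin 174° / (1 + cos 174°) = 19.08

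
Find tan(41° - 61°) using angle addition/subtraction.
tan(41° - 61°) = (tan 41° - tan 61°)/(1 + tan 41° tan 61°) = -0.364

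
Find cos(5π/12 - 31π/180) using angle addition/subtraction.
cos(5π/12 - 31π/180) = cos 5π/12 cos 31π/180 + sin 5π/12 sin 31π/180 = 0.7193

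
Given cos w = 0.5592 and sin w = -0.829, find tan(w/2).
tan(w/2) = sin w / (1 + cos w) = -0.5317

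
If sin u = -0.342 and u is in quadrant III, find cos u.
cos u = -0.9397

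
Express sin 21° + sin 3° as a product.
sin 21° + sin 3° = 2 sin(12°) cos(9°)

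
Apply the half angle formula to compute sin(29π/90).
sin(29π/90) = √((1 - cos 29π/45)/2) = 0.848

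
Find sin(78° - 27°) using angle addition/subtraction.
sin(78° - 27°) = sin 78° cos 27° - cos 78° sin 27° = 0.7771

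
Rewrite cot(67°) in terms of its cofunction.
cot(67°) = tan(90° - 67°) = tan(23°)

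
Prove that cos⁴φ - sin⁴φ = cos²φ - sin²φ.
LHS = (cos²φ - sin²φ)(cos²φ + sin²φ) = (cos²φ - sin²φ) · 1 = cos²φ - sin²φ = RHS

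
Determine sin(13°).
sin(13°) = 0.225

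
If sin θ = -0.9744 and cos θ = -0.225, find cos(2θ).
cos(2θ) = cos²θ - sin²θ = -0.8988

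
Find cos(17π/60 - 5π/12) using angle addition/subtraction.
cos(17π/60 - 5π/12) = cos 17π/60 cos 5π/12 + sin 17π/60 sin 5π/12 = 0.9135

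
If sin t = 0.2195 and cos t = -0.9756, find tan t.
tan t = sin t / cos t = -0.225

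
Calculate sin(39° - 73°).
sin(39° - 73°) = sin 39° cos 73° - cos 39° sin 73° = -0.5592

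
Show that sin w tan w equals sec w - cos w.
RHS = 1/cos w - cos w = (1 - cos²w)/cos w = sin²w/cos w = sin w · (sin w/cos w) = sin w tan w = LHS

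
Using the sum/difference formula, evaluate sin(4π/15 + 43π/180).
sin(4π/15 + 43π/180) = sin 4π/15 cos 43π/180 + cos 4π/15 sin 43π/180 = 0.9998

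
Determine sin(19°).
sin(19°) = 0.3256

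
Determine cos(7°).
cos(7°) = 0.9925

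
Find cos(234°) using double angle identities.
cos(234°) = cos²117° - sin²117° = -0.5878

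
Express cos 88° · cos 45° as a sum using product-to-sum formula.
cos 88° cos 45° = (1/2)[cos(88°-45°) + cos(88°+45°)]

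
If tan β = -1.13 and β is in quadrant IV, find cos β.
cos β = 0.6627 (using tan²β + 1 = sec²β)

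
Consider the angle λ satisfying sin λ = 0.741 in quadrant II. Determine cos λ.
cos λ = ±√(1 - sin²λ) = -0.6715 (negative in QII)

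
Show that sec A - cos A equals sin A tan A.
LHS = 1/cos A - cos A = (1 - cos²A)/cos A = sin²A/cos A = sin A · (sin A/cos A) = sin A tan A = RHS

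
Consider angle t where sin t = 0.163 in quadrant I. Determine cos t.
cos t = √(1 - sin²t) = 0.9866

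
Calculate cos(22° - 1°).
cos(22° - 1°) = cos 22° cos 1° + sin 22° sin 1° = 0.9336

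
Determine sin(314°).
sin(314°) = -0.7193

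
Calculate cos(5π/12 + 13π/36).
cos(5π/12 + 13π/36) = cos 5π/12 cos 13π/36 - sin 5π/12 sin 13π/36 = -0.766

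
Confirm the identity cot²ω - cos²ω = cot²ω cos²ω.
LHS = cos²ω/sin²ω - cos²ω = cos²ω(1/sin²ω - 1) = cos²ω · (1 - sin²ω)/sin²ω = cos²ω · cos²ω/sin²ω = cos²ω · cot²ω = RHS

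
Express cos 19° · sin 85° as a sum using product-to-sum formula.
cos 19° sin 85° = (1/2)[sin(19°+85°) - sin(19°-85°)]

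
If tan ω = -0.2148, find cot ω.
cot ω = 1/tan ω = -4.655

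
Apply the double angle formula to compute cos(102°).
cos(102°) = cos²51° - sin²51° = -0.2079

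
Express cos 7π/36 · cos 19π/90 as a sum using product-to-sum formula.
cos 7π/36 cos 19π/90 = (1/2)[cos(7π/36-19π/90) + cos(7π/36+19π/90)]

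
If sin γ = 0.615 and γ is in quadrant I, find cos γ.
cos γ = 0.7885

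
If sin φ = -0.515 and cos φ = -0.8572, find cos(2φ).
cos(2φ) = cos²φ - sin²φ = 0.4696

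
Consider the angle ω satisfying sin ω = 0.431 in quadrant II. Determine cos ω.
cos ω = ±√(1 - sin²ω) = -0.9024 (negative in QII)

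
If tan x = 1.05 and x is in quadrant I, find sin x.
sin x = 0.7241 (using tan²x + 1 = sec²x)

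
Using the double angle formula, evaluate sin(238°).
sin(238°) = 2 sin 119° cos 119° = -0.848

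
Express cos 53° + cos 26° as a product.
cos 53° + cos 26° = 2 cos(39.5°) cos(13.5°)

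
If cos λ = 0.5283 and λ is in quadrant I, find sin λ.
sin λ = 0.8491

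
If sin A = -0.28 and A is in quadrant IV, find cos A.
cos A = 0.96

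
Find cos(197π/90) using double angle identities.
cos(197π/90) = 2cos²197π/180 - 1 = 0.829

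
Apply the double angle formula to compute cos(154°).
cos(154°) = cos²77° - sin²77° = -0.8988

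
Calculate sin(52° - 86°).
sin(52° - 86°) = sin 52° cos 86° - cos 52° sin 86° = -0.5592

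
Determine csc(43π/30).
csc(43π/30) = -1.022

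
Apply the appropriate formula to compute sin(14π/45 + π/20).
sin(14π/45 + π/20) = sin 14π/45 cos π/20 + cos 14π/45 sin π/20 = 0.9063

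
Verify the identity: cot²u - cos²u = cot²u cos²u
LHS = cos²u/sin²u - cos²u = cos²u(1/sin²u - 1) = cos²u · (1 - sin²u)/sin²u = cos²u · cos²u/sin²u = cos²u · cot²u = RHS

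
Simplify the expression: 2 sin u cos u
2 sin u cos u = sin(2u) (using Double angle)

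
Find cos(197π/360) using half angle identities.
cos(197π/360) = -√((1 + cos 197π/180)/2) = -0.1478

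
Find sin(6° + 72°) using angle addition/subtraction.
sin(6° + 72°) = sin 6° cos 72° + cos 6° sin 72° = 0.9781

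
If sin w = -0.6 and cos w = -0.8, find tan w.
tan w = sin w / cos w = 0.75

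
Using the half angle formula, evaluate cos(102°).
cos(102°) = -√((1 + cos 204°)/2) = -0.2079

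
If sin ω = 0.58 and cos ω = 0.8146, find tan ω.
tan ω = sin ω / cos ω = 0.712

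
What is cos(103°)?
cos(103°) = -0.225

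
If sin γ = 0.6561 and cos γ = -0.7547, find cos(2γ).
cos(2γ) = cos²γ - sin²γ = 0.1391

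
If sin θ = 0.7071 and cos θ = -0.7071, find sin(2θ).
sin(2θ) = 2 sin θ cos θ = -1.0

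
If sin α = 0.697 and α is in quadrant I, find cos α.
cos α = 0.7171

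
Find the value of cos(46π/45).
cos(46π/45) = -0.9976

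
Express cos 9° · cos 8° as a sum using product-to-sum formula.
cos 9° cos 8° = (1/2)[cos(9°-8°) + cos(9°+8°)]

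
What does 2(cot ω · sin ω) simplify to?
2(cot ω · sin ω) = 2(cos ω) (using Quotient identity)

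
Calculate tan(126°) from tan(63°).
tan(126°) = 2 tan 63° / (1 - tan²63°) = -1.376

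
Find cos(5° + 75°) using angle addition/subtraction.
cos(5° + 75°) = cos 5° cos 75° - sin 5° sin 75° = 0.1736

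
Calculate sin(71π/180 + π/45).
sin(71π/180 + π/45) = sin 71π/180 cos π/45 + cos 71π/180 sin π/45 = (√6+√2)/4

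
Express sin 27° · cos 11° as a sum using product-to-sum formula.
sin 27° cos 11° = (1/2)[sin(27°+11°) + sin(27°-11°)]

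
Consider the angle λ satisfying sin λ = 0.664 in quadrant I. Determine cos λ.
cos λ = √(1 - sin²λ) = 0.7477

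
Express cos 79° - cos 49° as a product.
cos 79° - cos 49° = -2 sin(64°) sin(15°)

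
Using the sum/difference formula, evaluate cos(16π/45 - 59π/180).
cos(16π/45 - 59π/180) = cos 16π/45 cos 59π/180 + sin 16π/45 sin 59π/180 = 0.9962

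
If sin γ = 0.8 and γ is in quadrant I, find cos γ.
cos γ = 0.6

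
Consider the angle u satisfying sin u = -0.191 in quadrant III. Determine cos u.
cos u = ±√(1 - sin²u) = -0.9816 (negative in QIII)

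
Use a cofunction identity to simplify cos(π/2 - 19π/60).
cos(π/2 - 19π/60) = sin(19π/60)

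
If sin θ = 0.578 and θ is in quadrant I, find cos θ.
cos θ = 0.816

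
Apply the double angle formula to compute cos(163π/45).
cos(163π/45) = cos²163π/90 - sin²163π/90 = 0.3746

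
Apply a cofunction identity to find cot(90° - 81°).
cot(90° - 81°) = tan(81°) = 6.314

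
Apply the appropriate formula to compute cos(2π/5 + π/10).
cos(2π/5 + π/10) = cos 2π/5 cos π/10 - sin 2π/5 sin π/10 = 0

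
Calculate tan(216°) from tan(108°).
tan(216°) = 2 tan 108° / (1 - tan²108°) = 0.7265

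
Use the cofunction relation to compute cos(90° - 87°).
cos(90° - 87°) = sin(87°) = 0.9986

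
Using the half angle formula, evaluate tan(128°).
tan(128°) = sin 256° / (1 + cos 256°) = -1.28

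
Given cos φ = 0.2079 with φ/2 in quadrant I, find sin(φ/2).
sin(φ/2) = ±√((1 - cos φ)/2); positive since φ/2 ∈ QI, so sin(φ/2) = 0.6293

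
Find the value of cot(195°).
cot(195°) = 2+√3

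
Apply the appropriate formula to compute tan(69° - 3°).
tan(69° - 3°) = (tan 69° - tan 3°)/(1 + tan 69° tan 3°) = 2.246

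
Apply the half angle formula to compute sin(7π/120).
sin(7π/120) = √((1 - cos 7π/60)/2) = 0.1822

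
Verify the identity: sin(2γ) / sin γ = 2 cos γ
LHS = 2 sin γ cos γ / sin γ = 2 cos γ = RHS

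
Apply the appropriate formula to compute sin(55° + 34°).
sin(55° + 34°) = sin 55° cos 34° + cos 55° sin 34° = 0.9998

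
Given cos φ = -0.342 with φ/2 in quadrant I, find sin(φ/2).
sin(φ/2) = ±√((1 - cos φ)/2); positive since φ/2 ∈ QI, so sin(φ/2) = 0.8191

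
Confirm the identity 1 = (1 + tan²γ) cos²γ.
RHS = sec²γ · cos²γ = (1/cos²γ) · cos²γ = 1 = LHS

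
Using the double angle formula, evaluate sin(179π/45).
sin(179π/45) = 2 sin 179π/90 cos 179π/90 = -0.06976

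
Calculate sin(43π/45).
sin(43π/45) = 0.1392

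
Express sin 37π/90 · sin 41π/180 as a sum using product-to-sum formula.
sin 37π/90 sin 41π/180 = (1/2)[cos(37π/90-41π/180) - cos(37π/90+41π/180)]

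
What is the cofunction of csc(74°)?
csc(74°) = sec(90° - 74°) = sec(16°)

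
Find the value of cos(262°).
cos(262°) = -0.1392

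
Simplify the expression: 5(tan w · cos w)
5(tan w · cos w) = 5(sin w) (using Quotient identity)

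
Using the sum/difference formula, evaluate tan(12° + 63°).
tan(12° + 63°) = (tan 12° + tan 63°)/(1 - tan 12° tan 63°) = 2+√3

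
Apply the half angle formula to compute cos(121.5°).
cos(121.5°) = -√((1 + cos 243°)/2) = -0.5225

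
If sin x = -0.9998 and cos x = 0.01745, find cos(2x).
cos(2x) = cos²x - sin²x = -0.9993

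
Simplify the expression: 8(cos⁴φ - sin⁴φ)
8(cos⁴φ - sin⁴φ) = 8(cos(2φ)) (using Factoring + double angle)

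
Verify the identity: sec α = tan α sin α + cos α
RHS = sin²α/cos α + cos α = (sin²α + cos²α)/cos α = 1/cos α = sec α = LHS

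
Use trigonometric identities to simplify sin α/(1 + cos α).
sin α/(1 + cos α) = tan(α/2) (using Half angle)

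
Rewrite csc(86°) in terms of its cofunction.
csc(86°) = sec(90° - 86°) = sec(4°)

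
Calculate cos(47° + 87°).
cos(47° + 87°) = cos 47° cos 87° - sin 47° sin 87° = -0.6947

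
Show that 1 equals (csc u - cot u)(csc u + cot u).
RHS = csc²u - cot²u = (1 + cot²u) - cot²u = 1 = LHS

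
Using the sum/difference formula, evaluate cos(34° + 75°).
cos(34° + 75°) = cos 34° cos 75° - sin 34° sin 75° = -0.3256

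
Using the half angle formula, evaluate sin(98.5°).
sin(98.5°) = √((1 - cos 197°)/2) = 0.989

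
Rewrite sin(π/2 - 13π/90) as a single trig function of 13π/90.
sin(π/2 - 13π/90) = cos(13π/90)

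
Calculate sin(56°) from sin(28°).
sin(56°) = 2 sin 28° cos 28° = 0.829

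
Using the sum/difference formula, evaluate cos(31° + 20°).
cos(31° + 20°) = cos 31° cos 20° - sin 31° sin 20° = 0.6293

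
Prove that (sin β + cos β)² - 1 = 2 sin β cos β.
LHS = sin²β + 2 sin β cos β + cos²β - 1 = (sin²β + cos²β) + 2 sin β cos β - 1 = 1 + 2 sin β cos β - 1 = 2 sin β cos β = RHS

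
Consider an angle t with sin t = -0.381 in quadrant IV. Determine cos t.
cos t = √(1 - sin²t) = 0.9246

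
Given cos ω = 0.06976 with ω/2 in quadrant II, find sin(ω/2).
sin(ω/2) = ±√((1 - cos ω)/2); positive since ω/2 ∈ QII, so sin(ω/2) = 0.682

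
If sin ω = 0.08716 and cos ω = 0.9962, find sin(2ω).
sin(2ω) = 2 sin ω cos ω = 0.1737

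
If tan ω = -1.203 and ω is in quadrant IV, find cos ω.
cos ω = 0.6392 (using tan²ω + 1 = sec²ω)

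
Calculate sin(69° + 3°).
sin(69° + 3°) = sin 69° cos 3° + cos 69° sin 3° = 0.9511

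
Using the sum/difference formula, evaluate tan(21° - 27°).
tan(21° - 27°) = (tan 21° - tan 27°)/(1 + tan 21° tan 27°) = -0.1051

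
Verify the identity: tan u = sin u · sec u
RHS = sin u · (1/cos u) = sin u/cos u = tan u = LHS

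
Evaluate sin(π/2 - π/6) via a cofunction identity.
sin(π/2 - π/6) = cos(π/6) = √3/2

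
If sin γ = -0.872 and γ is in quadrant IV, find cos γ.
cos γ = 0.4895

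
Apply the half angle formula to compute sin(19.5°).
sin(19.5°) = √((1 - cos 39°)/2) = 0.3338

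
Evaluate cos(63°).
cos(63°) = 0.454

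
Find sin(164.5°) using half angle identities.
sin(164.5°) = √((1 - cos 329°)/2) = 0.2672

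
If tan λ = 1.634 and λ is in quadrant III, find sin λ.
sin λ = -0.8529 (using tan²λ + 1 = sec²λ)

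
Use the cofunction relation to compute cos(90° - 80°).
cos(90° - 80°) = sin(80°) = 0.9848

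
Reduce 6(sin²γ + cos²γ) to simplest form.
6(sin²γ + cos²γ) = 6 (using Pythagorean identity)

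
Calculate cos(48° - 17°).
cos(48° - 17°) = cos 48° cos 17° + sin 48° sin 17° = 0.8572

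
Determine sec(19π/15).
sec(19π/15) = -1.494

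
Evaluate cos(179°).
cos(179°) = -0.9998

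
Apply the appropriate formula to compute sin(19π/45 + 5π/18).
sin(19π/45 + 5π/18) = sin 19π/45 cos 5π/18 + cos 19π/45 sin 5π/18 = 0.809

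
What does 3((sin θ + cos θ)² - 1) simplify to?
3((sin θ + cos θ)² - 1) = 3(sin(2θ)) (using Pythagorean + double angle)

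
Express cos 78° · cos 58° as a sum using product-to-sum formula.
cos 78° cos 58° = (1/2)[cos(78°-58°) + cos(78°+58°)]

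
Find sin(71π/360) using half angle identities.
sin(71π/360) = √((1 - cos 71π/180)/2) = 0.5807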